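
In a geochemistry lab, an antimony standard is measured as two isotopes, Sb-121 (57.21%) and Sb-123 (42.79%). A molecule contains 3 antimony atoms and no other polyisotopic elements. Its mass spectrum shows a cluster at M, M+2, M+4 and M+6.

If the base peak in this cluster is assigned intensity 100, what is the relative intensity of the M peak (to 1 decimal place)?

44.6

Binomial terms of (0.5721 + 0.4279)^3: M 0.1872, M+2 0.4202, M+4 0.3143, M+6 0.0783 → M+2 is the base peak.
P(M+2) = C(3,1) × 0.5721^2 × 0.4279^1 = 3 × 0.32729841 × 0.4279 = 0.420153 (base)
P(M) = C(3,0) × 0.5721^3 × 0.4279^0 = 1 × 0.18724742 × 1.0000 = 0.187247
Relative intensity = 0.187247 / 0.420153 × 100 = 44.6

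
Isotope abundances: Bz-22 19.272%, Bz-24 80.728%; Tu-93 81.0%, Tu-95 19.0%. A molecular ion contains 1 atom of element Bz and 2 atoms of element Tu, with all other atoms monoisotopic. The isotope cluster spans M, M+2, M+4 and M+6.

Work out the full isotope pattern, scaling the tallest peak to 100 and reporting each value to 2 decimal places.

Element Bz pattern (n=1): 0.19272 : 0.80728
Element Tu pattern (n=2): 0.6561 : 0.3078 : 0.0361
Convolve the two distributions (both contribute in 2-u steps):
  M: 0.19272×0.6561 = 0.126444
  M+2: 0.19272×0.3078 + 0.80728×0.6561 = 0.588976
  M+4: 0.19272×0.0361 + 0.80728×0.3078 = 0.255438
  M+6: 0.80728×0.0361 = 0.029143
Scale to base peak (0.588976) = 100: 21.47 : 100.00 : 43.37 : 4.95

21.47 : 100.00 : 43.37 : 4.95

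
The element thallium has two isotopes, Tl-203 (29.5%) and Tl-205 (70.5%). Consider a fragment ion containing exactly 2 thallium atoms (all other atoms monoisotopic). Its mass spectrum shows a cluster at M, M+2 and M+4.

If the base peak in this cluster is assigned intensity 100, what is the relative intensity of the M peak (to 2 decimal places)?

(0.295 + 0.705)^2 gives M 0.0870, M+2 0.4160, M+4 0.4970; the largest is M+4.
P(M+4) = C(2,2) × 0.295^0 × 0.705^2 = 1 × 1.0000 × 0.497025 = 0.497025 (base)
P(M) = C(2,0) × 0.295^2 × 0.705^0 = 1 × 0.087025 × 1.0000 = 0.087025
Relative intensity = 0.087025 / 0.497025 × 100 = 17.51

17.51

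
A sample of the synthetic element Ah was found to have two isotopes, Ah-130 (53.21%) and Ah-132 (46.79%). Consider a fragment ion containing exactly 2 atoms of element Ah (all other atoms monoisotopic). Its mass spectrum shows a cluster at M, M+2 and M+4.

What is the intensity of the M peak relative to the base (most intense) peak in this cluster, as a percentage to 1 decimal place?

Binomial terms of (0.5321 + 0.4679)^2: M 0.2831, M+2 0.4979, M+4 0.2189 → M+2 is the base peak.
P(M+2) = C(2,1) × 0.5321^1 × 0.4679^1 = 2 × 0.5321 × 0.4679 = 0.497939 (base)
P(M) = C(2,0) × 0.5321^2 × 0.4679^0 = 1 × 0.28313041 × 1.0000 = 0.283130
Relative intensity = 0.283130 / 0.497939 × 100 = 56.9

56.9%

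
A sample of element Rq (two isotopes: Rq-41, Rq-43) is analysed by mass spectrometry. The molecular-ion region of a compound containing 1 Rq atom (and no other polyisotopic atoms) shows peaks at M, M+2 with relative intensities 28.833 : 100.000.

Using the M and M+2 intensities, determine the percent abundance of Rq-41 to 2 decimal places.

If p is the fraction of Rq that is Rq-41, then I(M+2)/I(M) = [C(1,1)·p^0·(1−p)] / p^1 = 1·(1−p)/p = 100.000/28.833 = 3.4682
(1−p)/p = 3.4682/1 = 3.4682  ⇒  p = 1/(1 + 3.4682) = 0.2238
Rq-41: 22.38%, Rq-43: 77.62%.

22.38%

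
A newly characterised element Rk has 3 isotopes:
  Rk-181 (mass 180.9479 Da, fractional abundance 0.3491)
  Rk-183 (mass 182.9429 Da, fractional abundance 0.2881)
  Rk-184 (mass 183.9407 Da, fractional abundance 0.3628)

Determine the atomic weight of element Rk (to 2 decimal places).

Weight each isotope mass by its fractional abundance: 0.3491 × 180.9479 + 0.2881 × 182.9429 + 0.3628 × 183.9407
= 63.16891 + 52.70585 + 66.73369 = 182.60845 Da

182.61 Da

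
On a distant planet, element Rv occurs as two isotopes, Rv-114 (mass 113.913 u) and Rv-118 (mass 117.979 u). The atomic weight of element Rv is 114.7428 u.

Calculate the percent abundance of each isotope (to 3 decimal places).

Let x be the fractional abundance of Rv-114; then Rv-118 has abundance 1 − x.
113.913·x + 117.979·(1 − x) = 114.7428
(113.913 − 117.979)·x = 114.7428 − 117.979
x = -3.2362 / -4.066 = 0.79592 → 79.592% Rv-114, 20.408% Rv-118.

Rv-114: 79.592%, Rv-118: 20.408%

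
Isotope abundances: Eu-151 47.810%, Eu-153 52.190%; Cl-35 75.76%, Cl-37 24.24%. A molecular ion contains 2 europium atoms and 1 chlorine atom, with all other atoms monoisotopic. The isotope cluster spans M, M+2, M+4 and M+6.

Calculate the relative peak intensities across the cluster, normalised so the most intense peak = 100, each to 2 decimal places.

Europium pattern (n=2): 0.22857961 : 0.49904078 : 0.27237961
Chlorine pattern (n=1): 0.7576 : 0.2424
Convolve the two distributions (both contribute in 2-u steps):
  M: 0.22857961×0.7576 = 0.173172
  M+2: 0.22857961×0.2424 + 0.49904078×0.7576 = 0.433481
  M+4: 0.49904078×0.2424 + 0.27237961×0.7576 = 0.327322
  M+6: 0.27237961×0.2424 = 0.066025
Scale to base peak (0.433481) = 100: 39.95 : 100.00 : 75.51 : 15.23

39.95 : 100.00 : 75.51 : 15.23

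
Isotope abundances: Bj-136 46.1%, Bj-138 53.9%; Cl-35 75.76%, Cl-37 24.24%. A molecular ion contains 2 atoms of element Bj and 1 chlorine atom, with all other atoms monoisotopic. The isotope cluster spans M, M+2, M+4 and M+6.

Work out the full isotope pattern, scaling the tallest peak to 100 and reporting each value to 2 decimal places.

37.62 : 100.00 : 79.57 : 16.45

Element Bj pattern (n=2): 0.212521 : 0.496958 : 0.290521
Chlorine pattern (n=1): 0.7576 : 0.2424
Convolve the two distributions (both contribute in 2-u steps):
  M: 0.212521×0.7576 = 0.161006
  M+2: 0.212521×0.2424 + 0.496958×0.7576 = 0.428010
  M+4: 0.496958×0.2424 + 0.290521×0.7576 = 0.340561
  M+6: 0.290521×0.2424 = 0.070422
Scale to base peak (0.428010) = 100: 37.62 : 100.00 : 79.57 : 16.45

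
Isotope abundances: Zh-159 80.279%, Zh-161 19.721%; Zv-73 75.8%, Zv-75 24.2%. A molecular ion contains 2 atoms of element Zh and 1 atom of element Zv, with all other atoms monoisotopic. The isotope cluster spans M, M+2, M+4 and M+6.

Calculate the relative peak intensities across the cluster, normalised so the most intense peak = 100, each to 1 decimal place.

Element Zh pattern (n=2): 0.64447178 : 0.31663643 : 0.03889178
Element Zv pattern (n=1): 0.7580 : 0.2420
Convolve the two distributions (both contribute in 2-u steps):
  M: 0.64447178×0.7580 = 0.488510
  M+2: 0.64447178×0.2420 + 0.31663643×0.7580 = 0.395973
  M+4: 0.31663643×0.2420 + 0.03889178×0.7580 = 0.106106
  M+6: 0.03889178×0.2420 = 0.009412
Scale to base peak (0.488510) = 100: 100.0 : 81.1 : 21.7 : 1.9

100.0 : 81.1 : 21.7 : 1.9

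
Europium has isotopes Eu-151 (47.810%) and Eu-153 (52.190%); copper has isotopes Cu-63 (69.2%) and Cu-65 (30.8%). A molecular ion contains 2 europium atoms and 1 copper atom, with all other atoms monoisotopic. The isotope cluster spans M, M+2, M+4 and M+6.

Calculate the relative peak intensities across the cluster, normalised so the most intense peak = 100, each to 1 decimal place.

Europium pattern (n=2): 0.22857961 : 0.49904078 : 0.27237961
Copper pattern (n=1): 0.6920 : 0.3080
Convolve the two distributions (both contribute in 2-u steps):
  M: 0.22857961×0.6920 = 0.158177
  M+2: 0.22857961×0.3080 + 0.49904078×0.6920 = 0.415739
  M+4: 0.49904078×0.3080 + 0.27237961×0.6920 = 0.342191
  M+6: 0.27237961×0.3080 = 0.083893
Scale to base peak (0.415739) = 100: 38.0 : 100.0 : 82.3 : 20.2

38.0 : 100.0 : 82.3 : 20.2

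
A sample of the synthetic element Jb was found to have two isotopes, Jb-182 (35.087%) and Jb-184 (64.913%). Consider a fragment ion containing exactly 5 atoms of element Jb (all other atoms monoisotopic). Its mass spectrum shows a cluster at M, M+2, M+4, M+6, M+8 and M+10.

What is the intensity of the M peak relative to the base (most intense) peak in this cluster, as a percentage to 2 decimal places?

1.58%

Binomial terms of (0.35087 + 0.64913)^5: M 0.0053, M+2 0.0492, M+4 0.1820, M+6 0.3367, M+8 0.3115, M+10 0.1153 → M+6 is the base peak.
P(M+6) = C(5,3) × 0.35087^2 × 0.64913^3 = 10 × 0.12310976 × 0.27352375 = 0.336734 (base)
P(M) = C(5,0) × 0.35087^5 × 0.64913^0 = 1 × 0.00531779 × 1.0000 = 0.005318
Relative intensity = 0.005318 / 0.336734 × 100 = 1.58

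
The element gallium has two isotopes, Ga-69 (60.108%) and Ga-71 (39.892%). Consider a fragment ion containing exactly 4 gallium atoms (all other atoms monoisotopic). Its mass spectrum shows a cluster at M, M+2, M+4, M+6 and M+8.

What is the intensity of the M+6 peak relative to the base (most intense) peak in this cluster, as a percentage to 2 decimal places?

44.05%

(0.60108 + 0.39892)^4 gives M 0.1305, M+2 0.3465, M+4 0.3450, M+6 0.1526, M+8 0.0253; the largest is M+2.
P(M+2) = C(4,1) × 0.60108^3 × 0.39892^1 = 4 × 0.2171685 × 0.39892 = 0.346531 (base)
P(M+6) = C(4,3) × 0.60108^1 × 0.39892^3 = 4 × 0.60108 × 0.063483 = 0.152633
Relative intensity = 0.152633 / 0.346531 × 100 = 44.05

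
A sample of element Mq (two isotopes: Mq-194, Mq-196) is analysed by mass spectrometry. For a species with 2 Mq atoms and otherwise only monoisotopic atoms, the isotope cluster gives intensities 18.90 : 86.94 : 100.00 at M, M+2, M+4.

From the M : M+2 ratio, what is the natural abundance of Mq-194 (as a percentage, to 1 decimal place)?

Write p for the Mq-194 fraction. I(M+2)/I(M) = [C(2,1)·p^1·(1−p)] / p^2 = 2·(1−p)/p = 86.94/18.90 = 4.6000
(1−p)/p = 4.6000/2 = 2.3000  ⇒  p = 1/(1 + 2.3000) = 0.3030
Mq-194: 30.3%, Mq-196: 69.7%.

30.3%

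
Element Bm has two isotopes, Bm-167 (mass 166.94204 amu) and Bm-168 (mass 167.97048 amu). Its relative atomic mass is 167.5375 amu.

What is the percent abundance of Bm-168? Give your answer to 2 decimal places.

57.90%

With x = fraction of Bm-167 (so Bm-168 is 1 − x):
166.94204·x + 167.97048·(1 − x) = 167.5375
(166.94204 − 167.97048)·x = 167.5375 − 167.97048
x = -0.43298 / -1.02844 = 0.42101 → 42.10% Bm-167, 57.90% Bm-168.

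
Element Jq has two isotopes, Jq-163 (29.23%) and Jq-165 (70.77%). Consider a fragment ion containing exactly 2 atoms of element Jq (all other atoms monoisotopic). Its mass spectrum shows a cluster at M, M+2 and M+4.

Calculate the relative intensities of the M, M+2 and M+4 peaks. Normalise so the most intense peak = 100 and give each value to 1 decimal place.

The 2 Jq atoms are independent, so intensities follow the terms of (0.2923 + 0.7077)^2.
P(M) = 0.2923^2 = 0.085439
P(M+2) = 2 × 0.2923^1 × 0.7077^1 = 0.413721
P(M+4) = 0.7077^2 = 0.500839
The M+4 peak is largest (0.500839); scaling to 100 gives 17.1 : 82.6 : 100.0.

17.1 : 82.6 : 100.0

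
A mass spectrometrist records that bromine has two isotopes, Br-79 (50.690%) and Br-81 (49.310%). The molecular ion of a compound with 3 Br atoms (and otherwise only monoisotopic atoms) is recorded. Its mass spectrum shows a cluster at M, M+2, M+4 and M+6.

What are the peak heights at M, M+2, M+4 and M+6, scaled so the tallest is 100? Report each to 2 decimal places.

34.27 : 100.00 : 97.28 : 31.54

Each Br atom is independently Br-79 (p = 0.50690) or Br-81 (q = 0.49310); the cluster is the binomial expansion (p + q)^3.
P(M) = 0.50690^3 = 0.130247
P(M+2) = 3 × 0.50690^2 × 0.49310^1 = 0.380103
P(M+4) = 3 × 0.50690^1 × 0.49310^2 = 0.369755
P(M+6) = 0.49310^3 = 0.119896
The M+2 peak is largest (0.380103); scaling to 100 gives 34.27 : 100.00 : 97.28 : 31.54.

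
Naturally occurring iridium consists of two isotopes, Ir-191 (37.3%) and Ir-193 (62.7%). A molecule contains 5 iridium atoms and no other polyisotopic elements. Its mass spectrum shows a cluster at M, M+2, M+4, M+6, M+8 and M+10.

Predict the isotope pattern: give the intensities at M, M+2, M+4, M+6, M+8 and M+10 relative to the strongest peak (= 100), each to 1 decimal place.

Expanding (0.373 + 0.627)^5:
P(M) = 0.373^5 = 0.007220
P(M+2) = 5 × 0.373^4 × 0.627^1 = 0.060684
P(M+4) = 10 × 0.373^3 × 0.627^2 = 0.204015
P(M+6) = 10 × 0.373^2 × 0.627^3 = 0.342942
P(M+8) = 5 × 0.373^1 × 0.627^4 = 0.288237
P(M+10) = 0.627^5 = 0.096903
The M+6 peak is largest (0.342942); scaling to 100 gives 2.1 : 17.7 : 59.5 : 100.0 : 84.0 : 28.3.

2.1 : 17.7 : 59.5 : 100.0 : 84.0 : 28.3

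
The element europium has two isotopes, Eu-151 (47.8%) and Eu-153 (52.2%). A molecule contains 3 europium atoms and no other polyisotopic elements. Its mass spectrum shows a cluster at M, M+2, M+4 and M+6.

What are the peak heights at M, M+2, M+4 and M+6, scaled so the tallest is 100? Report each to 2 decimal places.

27.95 : 91.57 : 100.00 : 36.40

Each Eu atom is independently Eu-151 (p = 0.478) or Eu-153 (q = 0.522); the cluster is the binomial expansion (p + q)^3.
P(M) = 0.478^3 = 0.109215
P(M+2) = 3 × 0.478^2 × 0.522^1 = 0.357806
P(M+4) = 3 × 0.478^1 × 0.522^2 = 0.390742
P(M+6) = 0.522^3 = 0.142237
The M+4 peak is largest (0.390742); scaling to 100 gives 27.95 : 91.57 : 100.00 : 36.40.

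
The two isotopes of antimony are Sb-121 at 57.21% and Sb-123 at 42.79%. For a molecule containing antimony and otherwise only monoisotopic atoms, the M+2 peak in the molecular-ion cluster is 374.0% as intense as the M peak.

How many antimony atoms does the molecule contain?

With n Sb atoms, P(M+2)/P(M) = C(n,1)·p^(n−1)q / p^n = n·q/p = n · 0.4279/0.5721.
n = 3.740 × 0.5721/0.4279 = 5.00 ≈ 5

5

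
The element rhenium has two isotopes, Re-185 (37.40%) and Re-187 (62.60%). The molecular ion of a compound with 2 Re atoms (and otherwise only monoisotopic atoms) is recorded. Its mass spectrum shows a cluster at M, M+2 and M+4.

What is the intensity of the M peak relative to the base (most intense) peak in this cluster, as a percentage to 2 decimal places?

Term probabilities: M 0.1399, M+2 0.4682, M+4 0.3919. Base peak = M+2.
P(M+2) = C(2,1) × 0.3740^1 × 0.6260^1 = 2 × 0.3740 × 0.6260 = 0.468248 (base)
P(M) = C(2,0) × 0.3740^2 × 0.6260^0 = 1 × 0.139876 × 1.0000 = 0.139876
Relative intensity = 0.139876 / 0.468248 × 100 = 29.87

29.87%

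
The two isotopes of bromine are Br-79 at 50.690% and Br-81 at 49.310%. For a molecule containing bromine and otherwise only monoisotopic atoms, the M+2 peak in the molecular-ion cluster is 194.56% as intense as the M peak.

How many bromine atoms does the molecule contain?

With n Br atoms, P(M+2)/P(M) = C(n,1)·p^(n−1)q / p^n = n·q/p = n · 0.49310/0.50690.
n = 1.9456 × 0.50690/0.49310 = 2.00 ≈ 2

2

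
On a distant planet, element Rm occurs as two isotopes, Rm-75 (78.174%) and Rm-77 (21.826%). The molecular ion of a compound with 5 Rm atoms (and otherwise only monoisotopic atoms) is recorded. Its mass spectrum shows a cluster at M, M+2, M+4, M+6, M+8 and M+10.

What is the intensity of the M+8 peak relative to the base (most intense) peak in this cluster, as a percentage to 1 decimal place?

2.2%

(0.78174 + 0.21826)^5 gives M 0.2920, M+2 0.4076, M+4 0.2276, M+6 0.0635, M+8 0.0089, M+10 0.0005; the largest is M+2.
P(M+2) = C(5,1) × 0.78174^4 × 0.21826^1 = 5 × 0.37346451 × 0.21826 = 0.407562 (base)
P(M+8) = C(5,4) × 0.78174^1 × 0.21826^4 = 5 × 0.78174 × 0.00226932 = 0.008870
Relative intensity = 0.008870 / 0.407562 × 100 = 2.2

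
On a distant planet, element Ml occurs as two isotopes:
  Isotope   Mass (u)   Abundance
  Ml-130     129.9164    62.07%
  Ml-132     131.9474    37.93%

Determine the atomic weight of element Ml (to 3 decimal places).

130.687 u

Ar = Σ fᵢ·mᵢ = 0.6207 × 129.9164 + 0.3793 × 131.9474
= 80.63911 + 50.04765 = 130.68676 u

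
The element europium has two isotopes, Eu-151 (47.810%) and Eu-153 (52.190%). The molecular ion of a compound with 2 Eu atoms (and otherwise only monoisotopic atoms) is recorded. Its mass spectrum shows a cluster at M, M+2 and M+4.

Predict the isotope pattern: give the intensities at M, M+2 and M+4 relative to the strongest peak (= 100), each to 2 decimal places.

Each Eu atom is independently Eu-151 (p = 0.47810) or Eu-153 (q = 0.52190); the cluster is the binomial expansion (p + q)^2.
P(M) = 0.47810^2 = 0.228580
P(M+2) = 2 × 0.47810^1 × 0.52190^1 = 0.499041
P(M+4) = 0.52190^2 = 0.272380
The M+2 peak is largest (0.499041); scaling to 100 gives 45.80 : 100.00 : 54.58.

45.80 : 100.00 : 54.58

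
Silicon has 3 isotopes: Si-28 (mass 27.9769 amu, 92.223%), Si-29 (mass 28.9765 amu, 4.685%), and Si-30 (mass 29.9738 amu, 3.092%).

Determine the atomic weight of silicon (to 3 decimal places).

28.085 amu

Weight each isotope mass by its fractional abundance: 0.92223 × 27.9769 + 0.04685 × 28.9765 + 0.03092 × 29.9738
= 25.80114 + 1.35755 + 0.92679 = 28.08548 amu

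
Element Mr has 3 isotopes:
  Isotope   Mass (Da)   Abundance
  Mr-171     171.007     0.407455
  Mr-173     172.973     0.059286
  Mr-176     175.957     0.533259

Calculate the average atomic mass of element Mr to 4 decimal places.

Average mass = Σ (abundance × isotope mass) = 0.407455 × 171.007 + 0.059286 × 172.973 + 0.533259 × 175.957
= 69.67766 + 10.25488 + 93.83065 = 173.76319 Da

173.7632 Da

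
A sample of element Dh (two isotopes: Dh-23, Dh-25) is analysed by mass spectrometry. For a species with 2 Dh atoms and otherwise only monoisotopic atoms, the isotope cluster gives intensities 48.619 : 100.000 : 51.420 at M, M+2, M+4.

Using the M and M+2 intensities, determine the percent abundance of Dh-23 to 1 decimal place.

Let p = fractional abundance of Dh-23. I(M+2)/I(M) = [C(2,1)·p^1·(1−p)] / p^2 = 2·(1−p)/p = 100.000/48.619 = 2.0568
(1−p)/p = 2.0568/2 = 1.0284  ⇒  p = 1/(1 + 1.0284) = 0.4930
Dh-23: 49.3%, Dh-25: 50.7%.

49.3%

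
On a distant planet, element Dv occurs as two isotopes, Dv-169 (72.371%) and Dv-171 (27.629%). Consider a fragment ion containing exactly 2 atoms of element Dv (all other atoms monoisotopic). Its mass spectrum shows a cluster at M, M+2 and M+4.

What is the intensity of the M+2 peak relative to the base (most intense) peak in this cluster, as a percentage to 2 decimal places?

Term probabilities: M 0.5238, M+2 0.3999, M+4 0.0763. Base peak = M.
P(M) = C(2,0) × 0.72371^2 × 0.27629^0 = 1 × 0.52375616 × 1.0000 = 0.523756 (base)
P(M+2) = C(2,1) × 0.72371^1 × 0.27629^1 = 2 × 0.72371 × 0.27629 = 0.399908
Relative intensity = 0.399908 / 0.523756 × 100 = 76.35

76.35%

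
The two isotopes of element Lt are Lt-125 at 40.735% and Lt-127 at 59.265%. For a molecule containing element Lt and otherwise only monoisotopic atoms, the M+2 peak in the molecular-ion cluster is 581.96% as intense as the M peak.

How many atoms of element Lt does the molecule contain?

With n Lt atoms, P(M+2)/P(M) = C(n,1)·p^(n−1)q / p^n = n·q/p = n · 0.59265/0.40735.
n = 5.8196 × 0.40735/0.59265 = 4.00 ≈ 4

4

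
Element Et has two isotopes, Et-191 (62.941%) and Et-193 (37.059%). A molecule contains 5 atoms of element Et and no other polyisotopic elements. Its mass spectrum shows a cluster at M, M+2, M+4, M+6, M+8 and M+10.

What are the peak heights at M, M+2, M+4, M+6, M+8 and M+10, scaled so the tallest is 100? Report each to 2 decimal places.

Each Et atom is independently Et-191 (p = 0.62941) or Et-193 (q = 0.37059); the cluster is the binomial expansion (p + q)^5.
P(M) = 0.62941^5 = 0.098780
P(M+2) = 5 × 0.62941^4 × 0.37059^1 = 0.290803
P(M+4) = 10 × 0.62941^3 × 0.37059^2 = 0.342443
P(M+6) = 10 × 0.62941^2 × 0.37059^3 = 0.201627
P(M+8) = 5 × 0.62941^1 × 0.37059^4 = 0.059358
P(M+10) = 0.37059^5 = 0.006990
The M+4 peak is largest (0.342443); scaling to 100 gives 28.85 : 84.92 : 100.00 : 58.88 : 17.33 : 2.04.

28.85 : 84.92 : 100.00 : 58.88 : 17.33 : 2.04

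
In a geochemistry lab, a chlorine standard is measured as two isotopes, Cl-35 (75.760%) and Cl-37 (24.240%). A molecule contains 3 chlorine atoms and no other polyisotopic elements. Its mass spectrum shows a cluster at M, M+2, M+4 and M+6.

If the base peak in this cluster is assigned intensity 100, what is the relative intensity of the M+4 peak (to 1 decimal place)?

30.7

Binomial terms of (0.75760 + 0.24240)^3: M 0.4348, M+2 0.4174, M+4 0.1335, M+6 0.0142 → M is the base peak.
P(M) = C(3,0) × 0.75760^3 × 0.24240^0 = 1 × 0.4348304 × 1.0000 = 0.434830 (base)
P(M+4) = C(3,2) × 0.75760^1 × 0.24240^2 = 3 × 0.7576 × 0.05875776 = 0.133545
Relative intensity = 0.133545 / 0.434830 × 100 = 30.7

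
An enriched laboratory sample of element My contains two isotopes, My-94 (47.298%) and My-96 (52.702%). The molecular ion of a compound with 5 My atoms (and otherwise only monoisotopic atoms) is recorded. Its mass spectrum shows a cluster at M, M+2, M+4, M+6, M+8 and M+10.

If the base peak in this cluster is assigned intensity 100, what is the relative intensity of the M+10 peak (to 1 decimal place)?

Binomial terms of (0.47298 + 0.52702)^5: M 0.0237, M+2 0.1319, M+4 0.2939, M+6 0.3275, M+8 0.1824, M+10 0.0407 → M+6 is the base peak.
P(M+6) = C(5,3) × 0.47298^2 × 0.52702^3 = 10 × 0.22371008 × 0.14637985 = 0.327466 (base)
P(M+10) = C(5,5) × 0.47298^0 × 0.52702^5 = 1 × 1.0000 × 0.04065701 = 0.040657
Relative intensity = 0.040657 / 0.327466 × 100 = 12.4

12.4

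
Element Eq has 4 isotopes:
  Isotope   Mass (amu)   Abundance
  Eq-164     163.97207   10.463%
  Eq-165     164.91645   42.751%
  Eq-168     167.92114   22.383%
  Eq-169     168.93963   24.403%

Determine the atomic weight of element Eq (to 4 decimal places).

The abundance-weighted mean is 0.10463 × 163.97207 + 0.42751 × 164.91645 + 0.22383 × 167.92114 + 0.24403 × 168.93963
= 17.156398 + 70.503432 + 37.585789 + 41.226338 = 166.471957 amu

166.4720 amu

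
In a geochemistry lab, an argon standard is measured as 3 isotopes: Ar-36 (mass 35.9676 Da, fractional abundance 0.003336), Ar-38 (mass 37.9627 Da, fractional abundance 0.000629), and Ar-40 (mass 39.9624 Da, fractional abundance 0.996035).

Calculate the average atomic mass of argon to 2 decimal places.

39.95 Da

Average mass = Σ (abundance × isotope mass) = 0.003336 × 35.9676 + 0.000629 × 37.9627 + 0.996035 × 39.9624
= 0.11999 + 0.02388 + 39.80395 = 39.94782 Da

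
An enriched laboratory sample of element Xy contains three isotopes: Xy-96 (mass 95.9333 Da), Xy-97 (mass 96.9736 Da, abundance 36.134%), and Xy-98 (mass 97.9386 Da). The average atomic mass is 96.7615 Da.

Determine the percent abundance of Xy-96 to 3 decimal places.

Let x and y be the fractions of Xy-96 and Xy-98. Then x + y = 1 − 0.36134 = 0.63866 and 95.9333x + 97.9386y = 96.7615 − 0.36134×96.9736 = 61.721059376.
Substituting: 95.9333x + 97.9386(0.63866 − x) = 61.721059376
(95.9333 − 97.9386)x = -0.8284069  ⇒  x = 0.41311, y = 0.22555
Xy-96: 41.311%, Xy-98: 22.555%.

41.311%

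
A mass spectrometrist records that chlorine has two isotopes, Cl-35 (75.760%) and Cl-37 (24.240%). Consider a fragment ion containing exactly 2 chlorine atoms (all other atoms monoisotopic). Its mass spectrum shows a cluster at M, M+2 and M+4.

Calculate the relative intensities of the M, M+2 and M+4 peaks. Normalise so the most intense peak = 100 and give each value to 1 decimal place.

100.0 : 64.0 : 10.2

Expanding (0.75760 + 0.24240)^2:
P(M) = 0.75760^2 = 0.573958
P(M+2) = 2 × 0.75760^1 × 0.24240^1 = 0.367284
P(M+4) = 0.24240^2 = 0.058758
The M peak is largest (0.573958); scaling to 100 gives 100.0 : 64.0 : 10.2.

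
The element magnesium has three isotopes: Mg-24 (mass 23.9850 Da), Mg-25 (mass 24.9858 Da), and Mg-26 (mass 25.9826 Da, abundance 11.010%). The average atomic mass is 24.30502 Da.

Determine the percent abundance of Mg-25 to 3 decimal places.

Let x and y be the fractions of Mg-24 and Mg-25. Then x + y = 1 − 0.11010 = 0.88990 and 23.9850x + 24.9858y = 24.30502 − 0.11010×25.9826 = 21.44433574.
Substituting: 23.9850x + 24.9858(0.88990 − x) = 21.44433574
(23.9850 − 24.9858)x = -0.79052768  ⇒  x = 0.78990, y = 0.10000
Mg-24: 78.990%, Mg-25: 10.000%.

10.000%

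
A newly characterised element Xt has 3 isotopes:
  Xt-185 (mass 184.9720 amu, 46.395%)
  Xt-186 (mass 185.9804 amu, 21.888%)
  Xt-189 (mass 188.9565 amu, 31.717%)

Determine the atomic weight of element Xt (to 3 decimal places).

186.456 amu

Weight each isotope mass by its fractional abundance: 0.46395 × 184.9720 + 0.21888 × 185.9804 + 0.31717 × 188.9565
= 85.81776 + 40.70739 + 59.93133 = 186.45648 amu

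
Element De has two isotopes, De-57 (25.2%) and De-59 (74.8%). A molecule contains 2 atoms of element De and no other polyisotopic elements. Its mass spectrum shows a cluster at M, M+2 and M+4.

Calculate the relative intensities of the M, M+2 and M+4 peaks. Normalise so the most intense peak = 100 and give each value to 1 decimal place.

Each De atom is independently De-57 (p = 0.252) or De-59 (q = 0.748); the cluster is the binomial expansion (p + q)^2.
P(M) = 0.252^2 = 0.063504
P(M+2) = 2 × 0.252^1 × 0.748^1 = 0.376992
P(M+4) = 0.748^2 = 0.559504
The M+4 peak is largest (0.559504); scaling to 100 gives 11.4 : 67.4 : 100.0.

11.4 : 67.4 : 100.0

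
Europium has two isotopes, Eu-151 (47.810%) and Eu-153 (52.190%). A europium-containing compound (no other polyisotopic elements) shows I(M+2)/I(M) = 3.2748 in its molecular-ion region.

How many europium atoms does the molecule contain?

The M+2/M ratio from n Eu atoms is n · q/p = n · 0.52190/0.47810.
n = 3.2748 × 0.47810/0.52190 = 3.00 ≈ 3

3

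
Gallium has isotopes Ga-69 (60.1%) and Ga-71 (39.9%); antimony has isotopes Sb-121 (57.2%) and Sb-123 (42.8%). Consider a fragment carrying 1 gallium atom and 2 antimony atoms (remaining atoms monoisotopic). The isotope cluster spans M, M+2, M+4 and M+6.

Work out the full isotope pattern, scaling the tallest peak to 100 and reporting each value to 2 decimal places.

46.29 : 100.00 : 71.90 : 17.21

Gallium pattern (n=1): 0.6010 : 0.3990
Antimony pattern (n=2): 0.327184 : 0.489632 : 0.183184
Convolve the two distributions (both contribute in 2-u steps):
  M: 0.6010×0.327184 = 0.196638
  M+2: 0.6010×0.489632 + 0.3990×0.327184 = 0.424815
  M+4: 0.6010×0.183184 + 0.3990×0.489632 = 0.305457
  M+6: 0.3990×0.183184 = 0.073090
Scale to base peak (0.424815) = 100: 46.29 : 100.00 : 71.90 : 17.21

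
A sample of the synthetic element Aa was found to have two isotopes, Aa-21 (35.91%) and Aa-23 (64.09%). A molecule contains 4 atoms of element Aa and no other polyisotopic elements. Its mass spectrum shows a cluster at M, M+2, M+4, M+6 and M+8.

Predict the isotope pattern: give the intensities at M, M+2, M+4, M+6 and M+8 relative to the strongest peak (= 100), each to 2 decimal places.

The 4 Aa atoms are independent, so intensities follow the terms of (0.3591 + 0.6409)^4.
P(M) = 0.3591^4 = 0.016629
P(M+2) = 4 × 0.3591^3 × 0.6409^1 = 0.118713
P(M+4) = 6 × 0.3591^2 × 0.6409^2 = 0.317806
P(M+6) = 4 × 0.3591^1 × 0.6409^3 = 0.378134
P(M+8) = 0.6409^4 = 0.168718
The M+6 peak is largest (0.378134); scaling to 100 gives 4.40 : 31.39 : 84.05 : 100.00 : 44.62.

4.40 : 31.39 : 84.05 : 100.00 : 44.62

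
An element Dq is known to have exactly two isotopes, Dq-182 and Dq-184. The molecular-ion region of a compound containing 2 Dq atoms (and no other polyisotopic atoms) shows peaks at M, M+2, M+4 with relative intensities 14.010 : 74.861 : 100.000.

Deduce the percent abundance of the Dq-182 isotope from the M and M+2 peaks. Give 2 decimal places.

27.24%

Let p = fractional abundance of Dq-182. I(M+2)/I(M) = [C(2,1)·p^1·(1−p)] / p^2 = 2·(1−p)/p = 74.861/14.010 = 5.3434
(1−p)/p = 5.3434/2 = 2.6717  ⇒  p = 1/(1 + 2.6717) = 0.2724
Dq-182: 27.24%, Dq-184: 72.76%.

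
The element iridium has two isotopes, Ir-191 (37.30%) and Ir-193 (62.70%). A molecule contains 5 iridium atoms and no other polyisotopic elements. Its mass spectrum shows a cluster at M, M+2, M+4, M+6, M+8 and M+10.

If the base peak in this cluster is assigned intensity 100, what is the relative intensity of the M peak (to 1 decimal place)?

2.1

(0.3730 + 0.6270)^5 gives M 0.0072, M+2 0.0607, M+4 0.2040, M+6 0.3429, M+8 0.2882, M+10 0.0969; the largest is M+6.
P(M+6) = C(5,3) × 0.3730^2 × 0.6270^3 = 10 × 0.139129 × 0.24649188 = 0.342942 (base)
P(M) = C(5,0) × 0.3730^5 × 0.6270^0 = 1 × 0.00722012 × 1.0000 = 0.007220
Relative intensity = 0.007220 / 0.342942 × 100 = 2.1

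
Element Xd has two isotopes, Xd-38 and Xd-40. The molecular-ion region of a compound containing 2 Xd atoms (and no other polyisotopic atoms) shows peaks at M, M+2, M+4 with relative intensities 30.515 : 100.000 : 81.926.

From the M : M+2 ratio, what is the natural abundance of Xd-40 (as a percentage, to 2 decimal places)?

62.10%

Write p for the Xd-38 fraction. I(M+2)/I(M) = [C(2,1)·p^1·(1−p)] / p^2 = 2·(1−p)/p = 100.000/30.515 = 3.2771
(1−p)/p = 3.2771/2 = 1.6385  ⇒  p = 1/(1 + 1.6385) = 0.3790
Xd-38: 37.90%, Xd-40: 62.10%.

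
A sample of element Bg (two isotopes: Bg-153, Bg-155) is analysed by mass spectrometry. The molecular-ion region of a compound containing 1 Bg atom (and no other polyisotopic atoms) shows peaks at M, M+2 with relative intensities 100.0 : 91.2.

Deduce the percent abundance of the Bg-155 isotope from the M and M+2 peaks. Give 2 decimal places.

Let p = fractional abundance of Bg-153. I(M+2)/I(M) = [C(1,1)·p^0·(1−p)] / p^1 = 1·(1−p)/p = 91.2/100.0 = 0.9120
(1−p)/p = 0.9120/1 = 0.9120  ⇒  p = 1/(1 + 0.9120) = 0.5230
Bg-153: 52.30%, Bg-155: 47.70%.

47.70%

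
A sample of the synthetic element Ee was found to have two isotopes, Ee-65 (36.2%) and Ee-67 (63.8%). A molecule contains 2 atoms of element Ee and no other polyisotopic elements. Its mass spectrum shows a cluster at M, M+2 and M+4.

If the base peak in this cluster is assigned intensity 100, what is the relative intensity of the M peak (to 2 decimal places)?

28.37

Term probabilities: M 0.1310, M+2 0.4619, M+4 0.4070. Base peak = M+2.
P(M+2) = C(2,1) × 0.362^1 × 0.638^1 = 2 × 0.3620 × 0.6380 = 0.461912 (base)
P(M) = C(2,0) × 0.362^2 × 0.638^0 = 1 × 0.131044 × 1.0000 = 0.131044
Relative intensity = 0.131044 / 0.461912 × 100 = 28.37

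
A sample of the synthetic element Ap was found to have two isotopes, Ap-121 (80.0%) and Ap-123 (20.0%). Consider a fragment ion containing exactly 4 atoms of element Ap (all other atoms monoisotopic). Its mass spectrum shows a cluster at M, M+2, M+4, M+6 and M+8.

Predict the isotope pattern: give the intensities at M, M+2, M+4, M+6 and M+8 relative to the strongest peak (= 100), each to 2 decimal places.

The 4 Ap atoms are independent, so intensities follow the terms of (0.800 + 0.200)^4.
P(M) = 0.800^4 = 0.409600
P(M+2) = 4 × 0.800^3 × 0.200^1 = 0.409600
P(M+4) = 6 × 0.800^2 × 0.200^2 = 0.153600
P(M+6) = 4 × 0.800^1 × 0.200^3 = 0.025600
P(M+8) = 0.200^4 = 0.001600
The M peak is largest (0.409600); scaling to 100 gives 100.00 : 100.00 : 37.50 : 6.25 : 0.39.

100.00 : 100.00 : 37.50 : 6.25 : 0.39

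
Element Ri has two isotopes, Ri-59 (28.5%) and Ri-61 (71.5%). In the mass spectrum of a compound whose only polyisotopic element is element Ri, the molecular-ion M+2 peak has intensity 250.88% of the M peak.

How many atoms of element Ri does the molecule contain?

The M+2/M ratio from n Ri atoms is n · q/p = n · 0.715/0.285.
n = 2.5088 × 0.285/0.715 = 1.00 ≈ 1

1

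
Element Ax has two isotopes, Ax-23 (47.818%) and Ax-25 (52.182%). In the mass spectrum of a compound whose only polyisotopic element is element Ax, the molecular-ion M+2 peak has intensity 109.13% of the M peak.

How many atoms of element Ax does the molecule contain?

The M+2/M ratio from n Ax atoms is n · q/p = n · 0.52182/0.47818.
n = 1.0913 × 0.47818/0.52182 = 1.00 ≈ 1

1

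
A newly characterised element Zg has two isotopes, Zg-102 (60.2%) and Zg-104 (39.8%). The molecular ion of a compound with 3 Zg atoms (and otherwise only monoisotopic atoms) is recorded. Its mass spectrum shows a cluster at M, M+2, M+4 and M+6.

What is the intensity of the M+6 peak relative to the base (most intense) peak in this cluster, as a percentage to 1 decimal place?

14.6%

Binomial terms of (0.602 + 0.398)^3: M 0.2182, M+2 0.4327, M+4 0.2861, M+6 0.0630 → M+2 is the base peak.
P(M+2) = C(3,1) × 0.602^2 × 0.398^1 = 3 × 0.362404 × 0.3980 = 0.432710 (base)
P(M+6) = C(3,3) × 0.602^0 × 0.398^3 = 1 × 1.0000 × 0.06304479 = 0.063045
Relative intensity = 0.063045 / 0.432710 × 100 = 14.6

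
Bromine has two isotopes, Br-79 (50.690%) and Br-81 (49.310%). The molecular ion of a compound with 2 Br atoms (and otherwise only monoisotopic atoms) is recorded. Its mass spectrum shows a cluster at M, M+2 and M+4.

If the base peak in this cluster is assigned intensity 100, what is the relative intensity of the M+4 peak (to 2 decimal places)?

48.64

Term probabilities: M 0.2569, M+2 0.4999, M+4 0.2431. Base peak = M+2.
P(M+2) = C(2,1) × 0.50690^1 × 0.49310^1 = 2 × 0.5069 × 0.4931 = 0.499905 (base)
P(M+4) = C(2,2) × 0.50690^0 × 0.49310^2 = 1 × 1.0000 × 0.24314761 = 0.243148
Relative intensity = 0.243148 / 0.499905 × 100 = 48.64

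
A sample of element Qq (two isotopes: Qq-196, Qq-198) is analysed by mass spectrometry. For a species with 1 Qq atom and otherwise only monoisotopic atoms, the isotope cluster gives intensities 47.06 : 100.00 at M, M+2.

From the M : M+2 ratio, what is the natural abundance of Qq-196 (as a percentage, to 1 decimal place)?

32.0%

If p is the fraction of Qq that is Qq-196, then I(M+2)/I(M) = [C(1,1)·p^0·(1−p)] / p^1 = 1·(1−p)/p = 100.00/47.06 = 2.1249
(1−p)/p = 2.1249/1 = 2.1249  ⇒  p = 1/(1 + 2.1249) = 0.3200
Qq-196: 32.0%, Qq-198: 68.0%.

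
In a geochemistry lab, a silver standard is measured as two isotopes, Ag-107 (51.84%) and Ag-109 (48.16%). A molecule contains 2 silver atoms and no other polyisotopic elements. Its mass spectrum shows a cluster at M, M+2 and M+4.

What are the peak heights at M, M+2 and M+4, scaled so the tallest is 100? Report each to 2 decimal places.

53.82 : 100.00 : 46.45

Expanding (0.5184 + 0.4816)^2:
P(M) = 0.5184^2 = 0.268739
P(M+2) = 2 × 0.5184^1 × 0.4816^1 = 0.499323
P(M+4) = 0.4816^2 = 0.231939
The M+2 peak is largest (0.499323); scaling to 100 gives 53.82 : 100.00 : 46.45.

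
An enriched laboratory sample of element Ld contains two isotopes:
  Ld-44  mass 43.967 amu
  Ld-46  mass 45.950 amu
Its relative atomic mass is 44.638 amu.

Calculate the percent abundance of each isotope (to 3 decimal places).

With x = fraction of Ld-44 (so Ld-46 is 1 − x):
43.967·x + 45.950·(1 − x) = 44.638
(43.967 − 45.950)·x = 44.638 − 45.950
x = -1.312 / -1.983 = 0.66162 → 66.162% Ld-44, 33.838% Ld-46.

Ld-44: 66.162%, Ld-46: 33.838%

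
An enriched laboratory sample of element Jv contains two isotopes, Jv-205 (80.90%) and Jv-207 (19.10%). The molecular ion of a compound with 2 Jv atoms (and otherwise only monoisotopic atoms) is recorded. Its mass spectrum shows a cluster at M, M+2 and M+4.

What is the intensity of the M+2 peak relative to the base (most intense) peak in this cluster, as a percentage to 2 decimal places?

Binomial terms of (0.8090 + 0.1910)^2: M 0.6545, M+2 0.3090, M+4 0.0365 → M is the base peak.
P(M) = C(2,0) × 0.8090^2 × 0.1910^0 = 1 × 0.654481 × 1.0000 = 0.654481 (base)
P(M+2) = C(2,1) × 0.8090^1 × 0.1910^1 = 2 × 0.8090 × 0.1910 = 0.309038
Relative intensity = 0.309038 / 0.654481 × 100 = 47.22

47.22%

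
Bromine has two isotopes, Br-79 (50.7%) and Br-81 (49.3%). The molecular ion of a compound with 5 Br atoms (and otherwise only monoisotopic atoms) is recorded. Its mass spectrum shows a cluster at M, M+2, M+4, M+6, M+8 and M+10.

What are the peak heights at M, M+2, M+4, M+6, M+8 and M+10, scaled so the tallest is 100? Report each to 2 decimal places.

10.58 : 51.42 : 100.00 : 97.24 : 47.28 : 9.19

Each Br atom is independently Br-79 (p = 0.507) or Br-81 (q = 0.493); the cluster is the binomial expansion (p + q)^5.
P(M) = 0.507^5 = 0.033500
P(M+2) = 5 × 0.507^4 × 0.493^1 = 0.162873
P(M+4) = 10 × 0.507^3 × 0.493^2 = 0.316751
P(M+6) = 10 × 0.507^2 × 0.493^3 = 0.308004
P(M+8) = 5 × 0.507^1 × 0.493^4 = 0.149750
P(M+10) = 0.493^5 = 0.029123
The M+4 peak is largest (0.316751); scaling to 100 gives 10.58 : 51.42 : 100.00 : 97.24 : 47.28 : 9.19.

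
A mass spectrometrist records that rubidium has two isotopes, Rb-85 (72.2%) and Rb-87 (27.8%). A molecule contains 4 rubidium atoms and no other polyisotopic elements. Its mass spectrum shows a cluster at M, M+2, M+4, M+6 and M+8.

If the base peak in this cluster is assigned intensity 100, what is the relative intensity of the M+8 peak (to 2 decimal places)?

Binomial terms of (0.722 + 0.278)^4: M 0.2717, M+2 0.4185, M+4 0.2417, M+6 0.0620, M+8 0.0060 → M+2 is the base peak.
P(M+2) = C(4,1) × 0.722^3 × 0.278^1 = 4 × 0.37636705 × 0.2780 = 0.418520 (base)
P(M+8) = C(4,4) × 0.722^0 × 0.278^4 = 1 × 1.0000 × 0.00597282 = 0.005973
Relative intensity = 0.005973 / 0.418520 × 100 = 1.43

1.43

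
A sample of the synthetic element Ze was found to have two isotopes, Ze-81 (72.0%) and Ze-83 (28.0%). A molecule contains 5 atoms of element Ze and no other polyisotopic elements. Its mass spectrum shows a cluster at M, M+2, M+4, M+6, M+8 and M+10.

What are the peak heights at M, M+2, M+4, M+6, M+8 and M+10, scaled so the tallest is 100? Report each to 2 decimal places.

51.43 : 100.00 : 77.78 : 30.25 : 5.88 : 0.46

Expanding (0.720 + 0.280)^5:
P(M) = 0.720^5 = 0.193492
P(M+2) = 5 × 0.720^4 × 0.280^1 = 0.376234
P(M+4) = 10 × 0.720^3 × 0.280^2 = 0.292626
P(M+6) = 10 × 0.720^2 × 0.280^3 = 0.113799
P(M+8) = 5 × 0.720^1 × 0.280^4 = 0.022128
P(M+10) = 0.280^5 = 0.001721
The M+2 peak is largest (0.376234); scaling to 100 gives 51.43 : 100.00 : 77.78 : 30.25 : 5.88 : 0.46.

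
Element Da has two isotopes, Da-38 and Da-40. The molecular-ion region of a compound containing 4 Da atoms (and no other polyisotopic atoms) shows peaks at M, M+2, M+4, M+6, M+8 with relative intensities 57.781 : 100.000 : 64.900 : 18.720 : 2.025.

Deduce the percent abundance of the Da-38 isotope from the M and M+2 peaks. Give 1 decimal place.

69.8%

Let p = fractional abundance of Da-38. I(M+2)/I(M) = [C(4,1)·p^3·(1−p)] / p^4 = 4·(1−p)/p = 100.000/57.781 = 1.7307
(1−p)/p = 1.7307/4 = 0.4327  ⇒  p = 1/(1 + 0.4327) = 0.6980
Da-38: 69.8%, Da-40: 30.2%.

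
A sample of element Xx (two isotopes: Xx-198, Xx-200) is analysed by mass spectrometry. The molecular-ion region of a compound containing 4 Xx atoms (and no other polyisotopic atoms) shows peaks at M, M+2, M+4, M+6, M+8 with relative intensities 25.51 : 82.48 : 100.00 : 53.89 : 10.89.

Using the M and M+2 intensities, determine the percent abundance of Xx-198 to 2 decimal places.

55.30%

If p is the fraction of Xx that is Xx-198, then I(M+2)/I(M) = [C(4,1)·p^3·(1−p)] / p^4 = 4·(1−p)/p = 82.48/25.51 = 3.2332
(1−p)/p = 3.2332/4 = 0.8083  ⇒  p = 1/(1 + 0.8083) = 0.5530
Xx-198: 55.30%, Xx-200: 44.70%.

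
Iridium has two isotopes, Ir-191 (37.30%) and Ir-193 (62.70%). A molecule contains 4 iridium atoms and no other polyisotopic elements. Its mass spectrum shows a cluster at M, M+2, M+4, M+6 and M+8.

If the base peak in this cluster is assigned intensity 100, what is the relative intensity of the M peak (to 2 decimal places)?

5.26

(0.3730 + 0.6270)^4 gives M 0.0194, M+2 0.1302, M+4 0.3282, M+6 0.3678, M+8 0.1546; the largest is M+6.
P(M+6) = C(4,3) × 0.3730^1 × 0.6270^3 = 4 × 0.3730 × 0.24649188 = 0.367766 (base)
P(M) = C(4,0) × 0.3730^4 × 0.6270^0 = 1 × 0.01935688 × 1.0000 = 0.019357
Relative intensity = 0.019357 / 0.367766 × 100 = 5.26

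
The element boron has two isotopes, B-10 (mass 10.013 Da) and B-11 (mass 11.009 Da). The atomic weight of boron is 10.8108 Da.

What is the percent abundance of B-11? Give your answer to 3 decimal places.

80.100%

Let x be the fractional abundance of B-10; then B-11 has abundance 1 − x.
10.013·x + 11.009·(1 − x) = 10.8108
(10.013 − 11.009)·x = 10.8108 − 11.009
x = -0.1982 / -0.996 = 0.19900 → 19.900% B-10, 80.100% B-11.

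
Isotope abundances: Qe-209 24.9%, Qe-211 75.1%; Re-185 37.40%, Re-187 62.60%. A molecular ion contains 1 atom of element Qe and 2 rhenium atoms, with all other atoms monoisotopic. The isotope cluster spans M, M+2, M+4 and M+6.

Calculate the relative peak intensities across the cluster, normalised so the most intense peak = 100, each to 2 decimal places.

7.75 : 49.34 : 100.00 : 65.51

Element Qe pattern (n=1): 0.2490 : 0.7510
Rhenium pattern (n=2): 0.139876 : 0.468248 : 0.391876
Convolve the two distributions (both contribute in 2-u steps):
  M: 0.2490×0.139876 = 0.034829
  M+2: 0.2490×0.468248 + 0.7510×0.139876 = 0.221641
  M+4: 0.2490×0.391876 + 0.7510×0.468248 = 0.449231
  M+6: 0.7510×0.391876 = 0.294299
Scale to base peak (0.449231) = 100: 7.75 : 49.34 : 100.00 : 65.51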